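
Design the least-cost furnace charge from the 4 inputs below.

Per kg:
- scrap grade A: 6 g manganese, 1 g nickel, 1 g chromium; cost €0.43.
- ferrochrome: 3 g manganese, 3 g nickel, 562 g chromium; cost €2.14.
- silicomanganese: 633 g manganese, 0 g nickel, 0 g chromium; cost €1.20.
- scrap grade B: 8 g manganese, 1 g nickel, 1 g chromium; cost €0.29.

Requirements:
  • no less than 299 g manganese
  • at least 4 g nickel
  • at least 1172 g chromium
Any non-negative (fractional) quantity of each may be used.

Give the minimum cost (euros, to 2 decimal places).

€5.02

This is a linear program. Let x1 = kg of scrap grade A, x2 = kg of ferrochrome, x3 = kg of silicomanganese, x4 = kg of scrap grade B.
Minimise 0.43x1 + 2.14x2 + 1.2x3 + 0.29x4 s.t.:
  6x1 + 3x2 + 633x3 + 8x4 ≥ 299   (manganese)
  1x1 + 3x2 + 1x4 ≥ 4   (nickel)
  1x1 + 562x2 + 1x4 ≥ 1172   (chromium)
  x1, x2, x3, x4 ≥ 0.
The optimal basis is {ferrochrome, silicomanganese}; scrap grade A, scrap grade B drop out. Binding constraints: manganese and chromium.
That vertex is x2 = 2.085, x3 = 0.4625.
Total cost: 2.14·2.085 + 1.2·0.4625 = 5.0169.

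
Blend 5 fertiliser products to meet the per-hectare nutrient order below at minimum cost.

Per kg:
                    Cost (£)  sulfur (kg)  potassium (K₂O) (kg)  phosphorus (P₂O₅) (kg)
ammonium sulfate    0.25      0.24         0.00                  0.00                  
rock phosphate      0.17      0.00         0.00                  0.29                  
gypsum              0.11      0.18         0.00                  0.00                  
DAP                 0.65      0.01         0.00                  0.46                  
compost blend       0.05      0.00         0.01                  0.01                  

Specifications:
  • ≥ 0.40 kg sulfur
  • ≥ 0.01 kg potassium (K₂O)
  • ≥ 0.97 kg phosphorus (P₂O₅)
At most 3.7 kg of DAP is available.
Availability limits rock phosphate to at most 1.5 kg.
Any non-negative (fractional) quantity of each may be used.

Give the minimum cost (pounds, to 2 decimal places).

£1.28

Let x1 = kg of ammonium sulfate, x2 = kg of rock phosphate, x3 = kg of gypsum, x4 = kg of DAP, x5 = kg of compost blend.
Minimize 0.25x1 + 0.17x2 + 0.11x3 + 0.65x4 + 0.05x5 s.t.:
  0.24x1 + 0.18x3 + 0.01x4 ≥ 0.4   (sulfur)
  0.01x5 ≥ 0.01   (potassium (K₂O))
  0.29x2 + 0.46x4 + 0.01x5 ≥ 0.97   (phosphorus (P₂O₅))
  x4 ≤ 3.7
  x2 ≤ 1.5
  x1, x2, x3, x4, x5 ≥ 0.
At the optimum only rock phosphate, gypsum, DAP, compost blend are positive (ammonium sulfate = 0). The sulfur, potassium (K₂O), phosphorus (P₂O₅), the rock phosphate cap requirements are met with equality.
Optimal quantities: rock phosphate = 1.5 kg, gypsum = 2.159 kg, DAP = 1.141 kg, compost blend = 1 kg.
Hence cost = 0.17·1.5 + 0.11·2.159 + 0.65·1.141 + 0.05·1 = £1.2841.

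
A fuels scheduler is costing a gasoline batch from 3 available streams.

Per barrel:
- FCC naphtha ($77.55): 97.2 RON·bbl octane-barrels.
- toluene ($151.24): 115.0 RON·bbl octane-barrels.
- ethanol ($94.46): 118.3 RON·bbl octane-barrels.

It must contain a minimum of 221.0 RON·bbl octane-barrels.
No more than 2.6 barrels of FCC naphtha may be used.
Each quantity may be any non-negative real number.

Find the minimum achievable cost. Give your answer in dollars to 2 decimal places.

$176.32

This is a linear program. Let x1 = barrels of FCC naphtha, x2 = barrels of toluene, x3 = barrels of ethanol.
Minimize 77.55x1 + 151.24x2 + 94.46x3 s.t.:
  97.2x1 + 115x2 + 118.3x3 ≥ 221   (octane-barrels)
  x1 ≤ 2.6
  x1, x2, x3 ≥ 0.
The minimum-cost mix takes nothing from toluene, ethanol — only FCC naphtha. The octane-barrels requirement is met with equality.
So FCC naphtha = 2.27366 barrels.
Total cost: 77.55·2.27366 = 176.3223.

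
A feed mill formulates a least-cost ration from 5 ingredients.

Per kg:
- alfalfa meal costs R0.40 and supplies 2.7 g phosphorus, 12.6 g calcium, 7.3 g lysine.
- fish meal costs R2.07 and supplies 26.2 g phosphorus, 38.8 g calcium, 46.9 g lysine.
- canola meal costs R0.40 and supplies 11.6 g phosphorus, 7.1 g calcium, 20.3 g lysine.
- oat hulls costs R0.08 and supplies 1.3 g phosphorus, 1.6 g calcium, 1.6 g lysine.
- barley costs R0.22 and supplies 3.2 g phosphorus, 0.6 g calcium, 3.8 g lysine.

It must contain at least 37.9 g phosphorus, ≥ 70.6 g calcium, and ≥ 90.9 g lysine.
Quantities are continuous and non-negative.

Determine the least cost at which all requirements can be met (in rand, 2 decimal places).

Let x1 = kg of alfalfa meal, x2 = kg of fish meal, x3 = kg of canola meal, x4 = kg of oat hulls, x5 = kg of barley.
Minimise 0.4x1 + 2.07x2 + 0.4x3 + 0.08x4 + 0.22x5 subject to:
  2.7x1 + 26.2x2 + 11.6x3 + 1.3x4 + 3.2x5 ≥ 37.9   (phosphorus)
  12.6x1 + 38.8x2 + 7.1x3 + 1.6x4 + 0.6x5 ≥ 70.6   (calcium)
  7.3x1 + 46.9x2 + 20.3x3 + 1.6x4 + 3.8x5 ≥ 90.9   (lysine)
  x1, x2, x3, x4, x5 ≥ 0.
The optimal basis is {alfalfa meal, canola meal}; fish meal, oat hulls, barley drop out. Binding constraints: calcium and lysine.
Optimal quantities: alfalfa meal = 3.863 kg, canola meal = 3.089 kg.
Total cost: 0.4·3.863 + 0.4·3.089 = 2.7808.

R2.78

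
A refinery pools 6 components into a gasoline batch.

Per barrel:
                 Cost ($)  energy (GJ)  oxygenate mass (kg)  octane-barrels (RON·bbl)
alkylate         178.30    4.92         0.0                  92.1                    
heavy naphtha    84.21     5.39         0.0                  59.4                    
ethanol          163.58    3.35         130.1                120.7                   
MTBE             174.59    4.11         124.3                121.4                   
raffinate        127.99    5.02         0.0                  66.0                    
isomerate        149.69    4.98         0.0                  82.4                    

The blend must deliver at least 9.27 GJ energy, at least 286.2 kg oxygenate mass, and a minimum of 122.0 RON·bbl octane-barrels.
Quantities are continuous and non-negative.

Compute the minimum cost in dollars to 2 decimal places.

$389.54

Let x1 = barrels of alkylate, x2 = barrels of heavy naphtha, x3 = barrels of ethanol, x4 = barrels of MTBE, x5 = barrels of raffinate, x6 = barrels of isomerate.
Minimize 178.3x1 + 84.21x2 + 163.58x3 + 174.59x4 + 127.99x5 + 149.69x6 subject to:
  4.92x1 + 5.39x2 + 3.35x3 + 4.11x4 + 5.02x5 + 4.98x6 ≥ 9.27   (energy)
  130.1x3 + 124.3x4 ≥ 286.2   (oxygenate mass)
  92.1x1 + 59.4x2 + 120.7x3 + 121.4x4 + 66x5 + 82.4x6 ≥ 122   (octane-barrels)
  x1, x2, x3, x4, x5, x6 ≥ 0.
At the optimum only heavy naphtha, ethanol are positive (alkylate, MTBE, raffinate, isomerate = 0). Binding constraints: energy and oxygenate mass.
Optimal quantities: heavy naphtha = 0.3526 barrels, ethanol = 2.1998 barrels.
Hence cost = 84.21·0.3526 + 163.58·2.1998 = $389.5357.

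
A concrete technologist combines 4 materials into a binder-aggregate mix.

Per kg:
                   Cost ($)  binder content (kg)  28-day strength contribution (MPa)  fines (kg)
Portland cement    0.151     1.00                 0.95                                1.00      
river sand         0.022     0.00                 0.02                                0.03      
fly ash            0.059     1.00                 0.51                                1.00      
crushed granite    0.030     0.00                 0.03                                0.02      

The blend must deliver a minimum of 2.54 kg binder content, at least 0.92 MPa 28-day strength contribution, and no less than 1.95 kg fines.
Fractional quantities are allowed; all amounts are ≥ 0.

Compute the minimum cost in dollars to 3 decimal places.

$0.150

Let x1 = kg of Portland cement, x2 = kg of river sand, x3 = kg of fly ash, x4 = kg of crushed granite.
Minimise 0.151x1 + 0.022x2 + 0.059x3 + 0.03x4 s.t.:
  1x1 + 1x3 ≥ 2.54   (binder content)
  0.95x1 + 0.02x2 + 0.51x3 + 0.03x4 ≥ 0.92   (28-day strength contribution)
  1x1 + 0.03x2 + 1x3 + 0.02x4 ≥ 1.95   (fines)
  x1, x2, x3, x4 ≥ 0.
The minimum-cost mix takes nothing from Portland cement, river sand, crushed granite — only fly ash. Binding constraint: binder content.
So fly ash = 2.54 kg.
Objective = 0.059·2.54 = 0.14986.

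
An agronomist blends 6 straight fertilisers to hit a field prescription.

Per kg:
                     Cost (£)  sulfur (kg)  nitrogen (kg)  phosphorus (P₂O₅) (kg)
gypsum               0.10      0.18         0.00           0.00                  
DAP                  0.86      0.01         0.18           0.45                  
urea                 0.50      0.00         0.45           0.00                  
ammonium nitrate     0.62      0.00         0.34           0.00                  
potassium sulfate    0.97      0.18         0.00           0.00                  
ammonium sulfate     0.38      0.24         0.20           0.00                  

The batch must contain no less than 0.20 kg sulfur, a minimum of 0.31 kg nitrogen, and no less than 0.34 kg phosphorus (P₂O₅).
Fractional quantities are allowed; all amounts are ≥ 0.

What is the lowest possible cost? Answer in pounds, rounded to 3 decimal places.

£0.950

Set it up as a linear program. Let x1 = kg of gypsum, x2 = kg of DAP, x3 = kg of urea, x4 = kg of ammonium nitrate, x5 = kg of potassium sulfate, x6 = kg of ammonium sulfate.
Minimise 0.1x1 + 0.86x2 + 0.5x3 + 0.62x4 + 0.97x5 + 0.38x6 s.t.:
  0.18x1 + 0.01x2 + 0.18x5 + 0.24x6 ≥ 0.2   (sulfur)
  0.18x2 + 0.45x3 + 0.34x4 + 0.2x6 ≥ 0.31   (nitrogen)
  0.45x2 ≥ 0.34   (phosphorus (P₂O₅))
  x1, x2, x3, x4, x5, x6 ≥ 0.
The cheapest feasible vertex uses only gypsum, DAP, urea; ammonium nitrate, potassium sulfate, ammonium sulfate are not used. The sulfur, nitrogen, phosphorus (P₂O₅) requirements are met with equality.
Solving gives x1 = 1.069, x2 = 0.7556, x3 = 0.3867.
Total cost: 0.1·1.069 + 0.86·0.7556 + 0.5·0.3867 = 0.95007.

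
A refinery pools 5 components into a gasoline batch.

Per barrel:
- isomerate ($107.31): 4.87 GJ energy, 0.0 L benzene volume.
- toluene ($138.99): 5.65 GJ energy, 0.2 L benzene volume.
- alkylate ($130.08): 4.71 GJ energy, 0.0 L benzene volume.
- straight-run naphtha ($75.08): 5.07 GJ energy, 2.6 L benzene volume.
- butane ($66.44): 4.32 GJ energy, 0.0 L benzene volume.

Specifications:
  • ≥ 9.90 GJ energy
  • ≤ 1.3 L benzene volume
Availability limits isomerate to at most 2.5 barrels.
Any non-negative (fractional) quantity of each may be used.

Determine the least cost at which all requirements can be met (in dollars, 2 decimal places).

Set it up as a linear program. Let x1 = barrels of isomerate, x2 = barrels of toluene, x3 = barrels of alkylate, x4 = barrels of straight-run naphtha, x5 = barrels of butane.
Minimize 107.31x1 + 138.99x2 + 130.08x3 + 75.08x4 + 66.44x5 subject to:
  4.87x1 + 5.65x2 + 4.71x3 + 5.07x4 + 4.32x5 ≥ 9.9   (energy)
  0.2x2 + 2.6x4 ≤ 1.3   (benzene volume)
  x1 ≤ 2.5
  x1, x2, x3, x4, x5 ≥ 0.
The minimum-cost mix takes nothing from isomerate, toluene, alkylate — only straight-run naphtha, butane. There the energy and benzene volume constraints are tight.
Optimal quantities: straight-run naphtha = 0.5 barrels, butane = 1.7049 barrels.
Objective = 75.08·0.5 + 66.44·1.7049 = 150.8136.

$150.81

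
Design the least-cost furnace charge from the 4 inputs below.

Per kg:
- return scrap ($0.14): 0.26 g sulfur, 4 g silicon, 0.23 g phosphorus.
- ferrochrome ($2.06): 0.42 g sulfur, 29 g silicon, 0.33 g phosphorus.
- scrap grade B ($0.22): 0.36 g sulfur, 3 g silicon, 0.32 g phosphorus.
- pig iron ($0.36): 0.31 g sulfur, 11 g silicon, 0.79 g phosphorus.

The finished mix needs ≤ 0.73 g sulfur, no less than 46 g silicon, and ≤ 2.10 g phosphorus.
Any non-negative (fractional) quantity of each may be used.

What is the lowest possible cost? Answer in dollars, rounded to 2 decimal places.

Let x1 = kg of return scrap, x2 = kg of ferrochrome, x3 = kg of scrap grade B, x4 = kg of pig iron.
min 0.14x1 + 2.06x2 + 0.22x3 + 0.36x4 subject to:
  0.26x1 + 0.42x2 + 0.36x3 + 0.31x4 ≤ 0.73   (sulfur)
  4x1 + 29x2 + 3x3 + 11x4 ≥ 46   (silicon)
  0.23x1 + 0.33x2 + 0.32x3 + 0.79x4 ≤ 2.1   (phosphorus)
  x1, x2, x3, x4 ≥ 0.
The minimum-cost mix takes nothing from return scrap, scrap grade B — only ferrochrome, pig iron. The sulfur and silicon requirements are met with equality.
That vertex is x2 = 1.426, x4 = 0.4233.
Cost = 2.06·1.426 + 0.36·0.4233 = 3.0899.

$3.09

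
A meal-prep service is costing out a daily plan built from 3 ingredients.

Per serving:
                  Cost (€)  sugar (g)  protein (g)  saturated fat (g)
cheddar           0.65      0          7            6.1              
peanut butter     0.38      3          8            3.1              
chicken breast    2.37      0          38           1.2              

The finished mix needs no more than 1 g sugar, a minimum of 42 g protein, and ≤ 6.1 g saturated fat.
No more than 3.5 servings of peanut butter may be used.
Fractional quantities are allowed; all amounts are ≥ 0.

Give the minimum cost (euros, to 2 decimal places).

This is a linear program. Let x1 = servings of cheddar, x2 = servings of peanut butter, x3 = servings of chicken breast.
min 0.65x1 + 0.38x2 + 2.37x3 s.t.:
  3x2 ≤ 1   (sugar)
  7x1 + 8x2 + 38x3 ≥ 42   (protein)
  6.1x1 + 3.1x2 + 1.2x3 ≤ 6.1   (saturated fat)
  x2 ≤ 3.5
  x1, x2, x3 ≥ 0.
The optimal basis is {peanut butter, chicken breast}; cheddar drops out. There the sugar and protein constraints are tight.
Optimal quantities: peanut butter = 0.3333 servings, chicken breast = 1.035 servings.
Total cost: 0.38·0.3333 + 2.37·1.035 = 2.5796.

€2.58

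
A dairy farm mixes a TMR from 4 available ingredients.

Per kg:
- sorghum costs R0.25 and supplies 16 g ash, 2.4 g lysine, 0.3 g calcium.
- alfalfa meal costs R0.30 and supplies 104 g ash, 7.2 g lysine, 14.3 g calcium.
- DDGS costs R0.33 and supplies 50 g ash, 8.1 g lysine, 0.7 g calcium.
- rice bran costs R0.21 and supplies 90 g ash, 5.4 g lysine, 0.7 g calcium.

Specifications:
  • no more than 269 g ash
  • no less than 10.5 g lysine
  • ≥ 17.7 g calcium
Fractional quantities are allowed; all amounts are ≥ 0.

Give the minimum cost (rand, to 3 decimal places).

R0.433

Let x1 = kg of sorghum, x2 = kg of alfalfa meal, x3 = kg of DDGS, x4 = kg of rice bran.
Minimize 0.25x1 + 0.3x2 + 0.33x3 + 0.21x4 subject to:
  16x1 + 104x2 + 50x3 + 90x4 ≤ 269   (ash)
  2.4x1 + 7.2x2 + 8.1x3 + 5.4x4 ≥ 10.5   (lysine)
  0.3x1 + 14.3x2 + 0.7x3 + 0.7x4 ≥ 17.7   (calcium)
  x1, x2, x3, x4 ≥ 0.
The minimum-cost mix takes nothing from sorghum, DDGS — only alfalfa meal, rice bran. Binding constraints: lysine and calcium.
Optimal quantities: alfalfa meal = 1.222 kg, rice bran = 0.3146 kg.
Total cost: 0.3·1.222 + 0.21·0.3146 = 0.43267.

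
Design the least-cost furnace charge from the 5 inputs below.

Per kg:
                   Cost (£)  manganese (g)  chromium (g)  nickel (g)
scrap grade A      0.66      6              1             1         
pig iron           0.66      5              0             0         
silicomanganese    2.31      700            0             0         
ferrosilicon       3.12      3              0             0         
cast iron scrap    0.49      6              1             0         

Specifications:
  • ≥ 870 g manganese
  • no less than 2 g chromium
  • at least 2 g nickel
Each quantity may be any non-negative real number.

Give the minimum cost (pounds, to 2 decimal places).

£4.15

Set it up as a linear program. Let x1 = kg of scrap grade A, x2 = kg of pig iron, x3 = kg of silicomanganese, x4 = kg of ferrosilicon, x5 = kg of cast iron scrap.
Minimize 0.66x1 + 0.66x2 + 2.31x3 + 3.12x4 + 0.49x5 s.t.:
  6x1 + 5x2 + 700x3 + 3x4 + 6x5 ≥ 870   (manganese)
  1x1 + 1x5 ≥ 2   (chromium)
  1x1 ≥ 2   (nickel)
  x1, x2, x3, x4, x5 ≥ 0.
The cheapest feasible vertex uses only scrap grade A, silicomanganese; pig iron, ferrosilicon, cast iron scrap are not used. Binding constraints: manganese, chromium, nickel.
Solving gives x1 = 2, x3 = 1.226.
Total cost: 0.66·2 + 2.31·1.226 = 4.1521.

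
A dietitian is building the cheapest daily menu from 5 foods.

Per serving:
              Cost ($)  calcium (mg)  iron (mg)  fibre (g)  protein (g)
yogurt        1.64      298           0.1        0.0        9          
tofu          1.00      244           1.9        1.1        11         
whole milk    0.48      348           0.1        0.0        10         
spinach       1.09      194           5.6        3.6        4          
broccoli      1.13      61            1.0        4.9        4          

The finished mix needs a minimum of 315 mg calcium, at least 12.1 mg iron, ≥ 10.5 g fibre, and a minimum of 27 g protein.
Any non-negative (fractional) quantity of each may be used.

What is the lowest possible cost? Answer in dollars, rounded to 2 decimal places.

Let x1 = servings of yogurt, x2 = servings of tofu, x3 = servings of whole milk, x4 = servings of spinach, x5 = servings of broccoli.
Minimize 1.64x1 + 1x2 + 0.48x3 + 1.09x4 + 1.13x5 subject to:
  298x1 + 244x2 + 348x3 + 194x4 + 61x5 ≥ 315   (calcium)
  0.1x1 + 1.9x2 + 0.1x3 + 5.6x4 + 1x5 ≥ 12.1   (iron)
  1.1x2 + 3.6x4 + 4.9x5 ≥ 10.5   (fibre)
  9x1 + 11x2 + 10x3 + 4x4 + 4x5 ≥ 27   (protein)
  x1, x2, x3, x4, x5 ≥ 0.
The minimum-cost mix takes nothing from yogurt, tofu — only whole milk, spinach, broccoli. Binding constraints: iron, fibre, protein.
Solving gives x3 = 1.629, x4 = 2.013, x5 = 0.6639.
Objective = 0.48·1.629 + 1.09·2.013 + 1.13·0.6639 = 3.7263.

$3.73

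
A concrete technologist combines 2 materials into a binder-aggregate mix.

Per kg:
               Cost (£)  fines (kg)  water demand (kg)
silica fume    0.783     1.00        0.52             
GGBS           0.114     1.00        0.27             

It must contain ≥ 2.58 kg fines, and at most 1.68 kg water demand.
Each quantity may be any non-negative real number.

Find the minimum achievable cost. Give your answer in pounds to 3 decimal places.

Set it up as a linear program. Let x1 = kg of silica fume, x2 = kg of GGBS.
Minimize 0.783x1 + 0.114x2 subject to:
  1x1 + 1x2 ≥ 2.58   (fines)
  0.52x1 + 0.27x2 ≤ 1.68   (water demand)
  x1, x2 ≥ 0.
The cheapest feasible vertex uses only GGBS; silica fume is not used. There the fines constraint is tight.
So GGBS = 2.58 kg.
Cost = 0.114·2.58 = 0.29412.

£0.294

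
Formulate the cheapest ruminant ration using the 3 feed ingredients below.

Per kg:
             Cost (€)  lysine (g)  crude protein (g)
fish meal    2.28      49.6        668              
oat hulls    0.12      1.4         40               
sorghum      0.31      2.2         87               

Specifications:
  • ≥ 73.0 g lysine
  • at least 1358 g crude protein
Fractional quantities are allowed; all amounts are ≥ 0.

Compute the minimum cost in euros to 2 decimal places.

This is a linear program. Let x1 = kg of fish meal, x2 = kg of oat hulls, x3 = kg of sorghum.
min 2.28x1 + 0.12x2 + 0.31x3 with:
  49.6x1 + 1.4x2 + 2.2x3 ≥ 73   (lysine)
  668x1 + 40x2 + 87x3 ≥ 1358   (crude protein)
  x1, x2, x3 ≥ 0.
The optimal basis is {fish meal, oat hulls}; sorghum drops out. Binding constraints: lysine and crude protein.
Optimal quantities: fish meal = 0.9714 kg, oat hulls = 17.73 kg.
Cost = 2.28·0.9714 + 0.12·17.73 = 4.3424.

€4.34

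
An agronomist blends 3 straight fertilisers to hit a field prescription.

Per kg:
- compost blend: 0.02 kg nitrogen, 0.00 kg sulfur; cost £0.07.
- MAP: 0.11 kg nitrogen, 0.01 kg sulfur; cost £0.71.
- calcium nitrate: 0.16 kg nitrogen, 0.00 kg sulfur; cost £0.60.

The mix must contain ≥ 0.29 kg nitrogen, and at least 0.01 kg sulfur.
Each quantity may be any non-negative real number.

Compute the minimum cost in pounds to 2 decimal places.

£1.34

Treat it as an LP. Let x1 = kg of compost blend, x2 = kg of MAP, x3 = kg of calcium nitrate.
Minimise 0.07x1 + 0.71x2 + 0.6x3 s.t.:
  0.02x1 + 0.11x2 + 0.16x3 ≥ 0.29   (nitrogen)
  0.01x2 ≥ 0.01   (sulfur)
  x1, x2, x3 ≥ 0.
The minimum-cost mix takes nothing from calcium nitrate — only compost blend, MAP. The nitrogen and sulfur requirements are met with equality.
So compost blend = 9 kg, MAP = 1 kg.
Objective = 0.07·9 + 0.71·1 = 1.3400.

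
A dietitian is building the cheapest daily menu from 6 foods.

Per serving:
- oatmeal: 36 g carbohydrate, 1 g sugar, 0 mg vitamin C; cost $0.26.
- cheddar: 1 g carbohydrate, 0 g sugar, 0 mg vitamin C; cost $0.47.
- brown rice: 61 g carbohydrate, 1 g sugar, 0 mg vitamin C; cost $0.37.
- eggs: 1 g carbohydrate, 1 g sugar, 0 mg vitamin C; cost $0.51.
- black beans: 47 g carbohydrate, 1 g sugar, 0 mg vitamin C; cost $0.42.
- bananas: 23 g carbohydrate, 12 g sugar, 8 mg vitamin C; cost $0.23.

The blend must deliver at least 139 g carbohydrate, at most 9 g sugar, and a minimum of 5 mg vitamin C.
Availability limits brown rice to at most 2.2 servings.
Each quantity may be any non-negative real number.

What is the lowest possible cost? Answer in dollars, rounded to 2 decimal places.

This is a linear program. Let x1 = servings of oatmeal, x2 = servings of cheddar, x3 = servings of brown rice, x4 = servings of eggs, x5 = servings of black beans, x6 = servings of bananas.
Minimise 0.26x1 + 0.47x2 + 0.37x3 + 0.51x4 + 0.42x5 + 0.23x6 s.t.:
  36x1 + 1x2 + 61x3 + 1x4 + 47x5 + 23x6 ≥ 139   (carbohydrate)
  1x1 + 1x3 + 1x4 + 1x5 + 12x6 ≤ 9   (sugar)
  8x6 ≥ 5   (vitamin C)
  x3 ≤ 2.2
  x1, x2, x3, x4, x5, x6 ≥ 0.
The optimal basis is {cheddar, brown rice, bananas}; oatmeal, eggs, black beans drop out. There the carbohydrate, sugar, vitamin C constraints are tight.
Optimal quantities: cheddar = 33.12 servings, brown rice = 1.5 servings, bananas = 0.625 servings.
Total cost: 0.47·33.12 + 0.37·1.5 + 0.23·0.625 = 16.2652.

$16.27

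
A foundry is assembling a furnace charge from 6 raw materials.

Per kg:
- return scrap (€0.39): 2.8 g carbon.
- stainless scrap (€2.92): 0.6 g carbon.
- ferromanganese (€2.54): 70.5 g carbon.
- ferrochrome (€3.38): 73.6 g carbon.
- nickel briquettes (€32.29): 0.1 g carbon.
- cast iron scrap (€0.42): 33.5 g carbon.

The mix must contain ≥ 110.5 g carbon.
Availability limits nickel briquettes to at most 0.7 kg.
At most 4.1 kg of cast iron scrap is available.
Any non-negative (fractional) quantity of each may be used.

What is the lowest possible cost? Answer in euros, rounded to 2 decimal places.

Let x1 = kg of return scrap, x2 = kg of stainless scrap, x3 = kg of ferromanganese, x4 = kg of ferrochrome, x5 = kg of nickel briquettes, x6 = kg of cast iron scrap.
Minimize 0.39x1 + 2.92x2 + 2.54x3 + 3.38x4 + 32.29x5 + 0.42x6 with:
  2.8x1 + 0.6x2 + 70.5x3 + 73.6x4 + 0.1x5 + 33.5x6 ≥ 110.5   (carbon)
  x5 ≤ 0.7
  x6 ≤ 4.1
  x1, x2, x3, x4, x5, x6 ≥ 0.
The minimum-cost mix takes nothing from return scrap, stainless scrap, ferromanganese, ferrochrome, nickel briquettes — only cast iron scrap. The carbon requirement is met with equality.
Solving gives x6 = 3.299.
Hence cost = 0.42·3.299 = €1.3856.

€1.39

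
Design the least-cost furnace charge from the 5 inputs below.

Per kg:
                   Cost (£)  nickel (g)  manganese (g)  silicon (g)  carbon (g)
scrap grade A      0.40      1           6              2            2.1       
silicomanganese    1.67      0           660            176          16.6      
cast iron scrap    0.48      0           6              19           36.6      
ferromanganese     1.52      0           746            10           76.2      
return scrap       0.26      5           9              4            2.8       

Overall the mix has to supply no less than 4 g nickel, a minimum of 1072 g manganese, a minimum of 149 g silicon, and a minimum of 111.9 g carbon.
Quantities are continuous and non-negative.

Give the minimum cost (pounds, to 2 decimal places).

Let x1 = kg of scrap grade A, x2 = kg of silicomanganese, x3 = kg of cast iron scrap, x4 = kg of ferromanganese, x5 = kg of return scrap.
Minimize 0.4x1 + 1.67x2 + 0.48x3 + 1.52x4 + 0.26x5 s.t.:
  1x1 + 5x5 ≥ 4   (nickel)
  6x1 + 660x2 + 6x3 + 746x4 + 9x5 ≥ 1072   (manganese)
  2x1 + 176x2 + 19x3 + 10x4 + 4x5 ≥ 149   (silicon)
  2.1x1 + 16.6x2 + 36.6x3 + 76.2x4 + 2.8x5 ≥ 111.9   (carbon)
  x1, x2, x3, x4, x5 ≥ 0.
The minimum-cost mix takes nothing from scrap grade A — only silicomanganese, cast iron scrap, ferromanganese, return scrap. There the nickel, manganese, silicon, carbon constraints are tight.
Solving gives x2 = 0.676, x3 = 0.9795, x4 = 0.8214, x5 = 0.8.
Total cost: 1.67·0.676 + 0.48·0.9795 + 1.52·0.8214 + 0.26·0.8 = 3.0556.

£3.06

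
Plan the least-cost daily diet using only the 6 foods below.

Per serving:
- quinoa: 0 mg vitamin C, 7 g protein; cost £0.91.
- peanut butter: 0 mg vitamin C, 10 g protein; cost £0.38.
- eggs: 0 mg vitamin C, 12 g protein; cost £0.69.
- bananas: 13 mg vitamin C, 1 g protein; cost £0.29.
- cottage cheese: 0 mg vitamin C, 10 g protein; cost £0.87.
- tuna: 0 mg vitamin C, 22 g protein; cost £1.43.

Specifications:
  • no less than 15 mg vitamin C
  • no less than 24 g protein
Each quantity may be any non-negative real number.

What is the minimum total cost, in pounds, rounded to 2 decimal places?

Set it up as a linear program. Let x1 = servings of quinoa, x2 = servings of peanut butter, x3 = servings of eggs, x4 = servings of bananas, x5 = servings of cottage cheese, x6 = servings of tuna.
Minimise 0.91x1 + 0.38x2 + 0.69x3 + 0.29x4 + 0.87x5 + 1.43x6 s.t.:
  13x4 ≥ 15   (vitamin C)
  7x1 + 10x2 + 12x3 + 1x4 + 10x5 + 22x6 ≥ 24   (protein)
  x1, x2, x3, x4, x5, x6 ≥ 0.
The cheapest feasible vertex uses only peanut butter, bananas; quinoa, eggs, cottage cheese, tuna are not used. Binding constraints: vitamin C and protein.
Optimal quantities: peanut butter = 2.285 servings, bananas = 1.154 servings.
Total cost: 0.38·2.285 + 0.29·1.154 = 1.2030.

£1.20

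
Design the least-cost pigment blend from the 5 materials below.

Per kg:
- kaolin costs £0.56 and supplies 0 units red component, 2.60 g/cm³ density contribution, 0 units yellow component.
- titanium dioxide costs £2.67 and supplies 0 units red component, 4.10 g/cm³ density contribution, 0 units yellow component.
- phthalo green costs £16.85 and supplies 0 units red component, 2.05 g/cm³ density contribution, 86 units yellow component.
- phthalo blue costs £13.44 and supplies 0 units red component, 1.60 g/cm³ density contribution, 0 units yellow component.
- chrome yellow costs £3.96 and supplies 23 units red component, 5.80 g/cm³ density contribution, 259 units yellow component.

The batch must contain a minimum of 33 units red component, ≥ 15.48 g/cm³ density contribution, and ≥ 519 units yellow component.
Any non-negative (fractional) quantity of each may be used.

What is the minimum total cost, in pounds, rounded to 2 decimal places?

Let x1 = kg of kaolin, x2 = kg of titanium dioxide, x3 = kg of phthalo green, x4 = kg of phthalo blue, x5 = kg of chrome yellow.
Minimize 0.56x1 + 2.67x2 + 16.85x3 + 13.44x4 + 3.96x5 with:
  23x5 ≥ 33   (red component)
  2.6x1 + 4.1x2 + 2.05x3 + 1.6x4 + 5.8x5 ≥ 15.48   (density contribution)
  86x3 + 259x5 ≥ 519   (yellow component)
  x1, x2, x3, x4, x5 ≥ 0.
At the optimum only kaolin, chrome yellow are positive (titanium dioxide, phthalo green, phthalo blue = 0). There the density contribution and yellow component constraints are tight.
Solving gives x1 = 1.484, x5 = 2.004.
Total cost: 0.56·1.484 + 3.96·2.004 = 8.7669.

£8.77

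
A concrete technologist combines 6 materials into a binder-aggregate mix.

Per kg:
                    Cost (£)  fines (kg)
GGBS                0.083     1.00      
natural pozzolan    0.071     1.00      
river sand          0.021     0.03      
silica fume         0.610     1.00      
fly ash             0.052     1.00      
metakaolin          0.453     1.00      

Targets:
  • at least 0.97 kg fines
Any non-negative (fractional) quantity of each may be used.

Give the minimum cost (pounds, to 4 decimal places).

Treat it as an LP. Let x1 = kg of GGBS, x2 = kg of natural pozzolan, x3 = kg of river sand, x4 = kg of silica fume, x5 = kg of fly ash, x6 = kg of metakaolin.
Minimize 0.083x1 + 0.071x2 + 0.021x3 + 0.61x4 + 0.052x5 + 0.453x6 subject to:
  1x1 + 1x2 + 0.03x3 + 1x4 + 1x5 + 1x6 ≥ 0.97   (fines)
  x1, x2, x3, x4, x5, x6 ≥ 0.
The cheapest feasible vertex uses only fly ash; GGBS, natural pozzolan, river sand, silica fume, metakaolin are not used. There the fines constraint is tight.
So fly ash = 0.97 kg.
Objective = 0.052·0.97 = 0.050440.

£0.0504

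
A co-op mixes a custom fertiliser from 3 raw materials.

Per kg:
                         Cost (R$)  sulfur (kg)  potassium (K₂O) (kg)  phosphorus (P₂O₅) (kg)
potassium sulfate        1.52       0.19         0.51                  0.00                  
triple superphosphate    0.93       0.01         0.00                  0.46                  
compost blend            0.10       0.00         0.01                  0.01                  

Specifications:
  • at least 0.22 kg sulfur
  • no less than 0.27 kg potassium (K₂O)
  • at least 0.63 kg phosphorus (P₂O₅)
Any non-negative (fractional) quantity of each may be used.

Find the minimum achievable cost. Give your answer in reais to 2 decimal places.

R$2.92

Treat it as an LP. Let x1 = kg of potassium sulfate, x2 = kg of triple superphosphate, x3 = kg of compost blend.
Minimise 1.52x1 + 0.93x2 + 0.1x3 s.t.:
  0.19x1 + 0.01x2 ≥ 0.22   (sulfur)
  0.51x1 + 0.01x3 ≥ 0.27   (potassium (K₂O))
  0.46x2 + 0.01x3 ≥ 0.63   (phosphorus (P₂O₅))
  x1, x2, x3 ≥ 0.
The optimal basis is {potassium sulfate, triple superphosphate}; compost blend drops out. Binding constraints: sulfur and phosphorus (P₂O₅).
So potassium sulfate = 1.086 kg, triple superphosphate = 1.37 kg.
Cost = 1.52·1.086 + 0.93·1.37 = 2.9248.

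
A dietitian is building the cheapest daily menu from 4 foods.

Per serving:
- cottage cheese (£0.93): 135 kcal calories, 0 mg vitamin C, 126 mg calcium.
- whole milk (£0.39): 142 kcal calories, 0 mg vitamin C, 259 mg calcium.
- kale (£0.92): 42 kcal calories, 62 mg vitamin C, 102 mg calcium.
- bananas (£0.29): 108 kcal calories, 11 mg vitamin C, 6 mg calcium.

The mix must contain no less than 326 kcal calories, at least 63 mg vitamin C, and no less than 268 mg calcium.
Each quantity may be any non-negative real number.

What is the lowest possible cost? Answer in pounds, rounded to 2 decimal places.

This is a linear program. Let x1 = servings of cottage cheese, x2 = servings of whole milk, x3 = servings of kale, x4 = servings of bananas.
Minimise 0.93x1 + 0.39x2 + 0.92x3 + 0.29x4 s.t.:
  135x1 + 142x2 + 42x3 + 108x4 ≥ 326   (calories)
  62x3 + 11x4 ≥ 63   (vitamin C)
  126x1 + 259x2 + 102x3 + 6x4 ≥ 268   (calcium)
  x1, x2, x3, x4 ≥ 0.
At the optimum only whole milk, kale, bananas are positive (cottage cheese = 0). Binding constraints: calories, vitamin C, calcium.
So whole milk = 0.7188 servings, kale = 0.6963 servings, bananas = 1.803 servings.
Cost = 0.39·0.7188 + 0.92·0.6963 + 0.29·1.803 = 1.4438.

£1.44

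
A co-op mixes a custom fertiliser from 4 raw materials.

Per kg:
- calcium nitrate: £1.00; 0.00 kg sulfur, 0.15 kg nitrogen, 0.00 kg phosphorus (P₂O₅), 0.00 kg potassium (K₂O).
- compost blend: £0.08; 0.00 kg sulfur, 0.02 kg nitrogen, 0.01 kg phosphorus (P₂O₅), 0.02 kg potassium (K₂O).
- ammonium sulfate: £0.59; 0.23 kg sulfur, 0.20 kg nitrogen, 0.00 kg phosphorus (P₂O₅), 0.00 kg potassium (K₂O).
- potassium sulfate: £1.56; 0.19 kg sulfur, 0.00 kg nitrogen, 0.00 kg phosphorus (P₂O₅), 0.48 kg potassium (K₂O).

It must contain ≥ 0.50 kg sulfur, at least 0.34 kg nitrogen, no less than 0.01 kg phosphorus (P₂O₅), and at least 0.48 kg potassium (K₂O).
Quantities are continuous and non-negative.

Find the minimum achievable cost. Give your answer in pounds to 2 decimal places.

Let x1 = kg of calcium nitrate, x2 = kg of compost blend, x3 = kg of ammonium sulfate, x4 = kg of potassium sulfate.
Minimise 1x1 + 0.08x2 + 0.59x3 + 1.56x4 s.t.:
  0.23x3 + 0.19x4 ≥ 0.5   (sulfur)
  0.15x1 + 0.02x2 + 0.2x3 ≥ 0.34   (nitrogen)
  0.01x2 ≥ 0.01   (phosphorus (P₂O₅))
  0.02x2 + 0.48x4 ≥ 0.48   (potassium (K₂O))
  x1, x2, x3, x4 ≥ 0.
The cheapest feasible vertex uses only compost blend, ammonium sulfate, potassium sulfate; calcium nitrate is not used. The sulfur, nitrogen, potassium (K₂O) requirements are met with equality.
So compost blend = 2.62 kg, ammonium sulfate = 1.438 kg, potassium sulfate = 0.8908 kg.
Total cost: 0.08·2.62 + 0.59·1.438 + 1.56·0.8908 = 2.4477.

£2.45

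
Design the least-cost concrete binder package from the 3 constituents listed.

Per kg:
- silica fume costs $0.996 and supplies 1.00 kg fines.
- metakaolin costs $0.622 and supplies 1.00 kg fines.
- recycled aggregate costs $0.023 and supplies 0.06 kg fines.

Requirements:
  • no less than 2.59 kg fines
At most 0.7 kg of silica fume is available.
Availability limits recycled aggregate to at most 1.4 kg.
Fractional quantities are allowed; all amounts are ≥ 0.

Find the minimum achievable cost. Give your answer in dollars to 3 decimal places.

This is a linear program. Let x1 = kg of silica fume, x2 = kg of metakaolin, x3 = kg of recycled aggregate.
min 0.996x1 + 0.622x2 + 0.023x3 with:
  1x1 + 1x2 + 0.06x3 ≥ 2.59   (fines)
  x1 ≤ 0.7
  x3 ≤ 1.4
  x1, x2, x3 ≥ 0.
At the optimum only metakaolin, recycled aggregate are positive (silica fume = 0). There the fines and the recycled aggregate cap constraints are tight.
Solving gives x2 = 2.506, x3 = 1.4.
Objective = 0.622·2.506 + 0.023·1.4 = 1.59093.

$1.591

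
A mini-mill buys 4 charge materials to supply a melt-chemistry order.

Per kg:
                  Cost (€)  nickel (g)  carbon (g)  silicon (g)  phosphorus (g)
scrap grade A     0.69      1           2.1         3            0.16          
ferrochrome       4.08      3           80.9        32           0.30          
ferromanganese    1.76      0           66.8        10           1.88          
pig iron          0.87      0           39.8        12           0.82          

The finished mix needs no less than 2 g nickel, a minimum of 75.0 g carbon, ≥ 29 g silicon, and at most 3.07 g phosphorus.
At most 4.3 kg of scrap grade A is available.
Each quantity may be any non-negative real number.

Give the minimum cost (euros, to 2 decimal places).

This is a linear program. Let x1 = kg of scrap grade A, x2 = kg of ferrochrome, x3 = kg of ferromanganese, x4 = kg of pig iron.
Minimise 0.69x1 + 4.08x2 + 1.76x3 + 0.87x4 s.t.:
  1x1 + 3x2 ≥ 2   (nickel)
  2.1x1 + 80.9x2 + 66.8x3 + 39.8x4 ≥ 75   (carbon)
  3x1 + 32x2 + 10x3 + 12x4 ≥ 29   (silicon)
  0.16x1 + 0.3x2 + 1.88x3 + 0.82x4 ≤ 3.07   (phosphorus)
  x1 ≤ 4.3
  x1, x2, x3, x4 ≥ 0.
The optimal basis is {scrap grade A, pig iron}; ferrochrome, ferromanganese drop out. There the nickel and silicon constraints are tight.
That vertex is x1 = 2, x4 = 1.917.
Cost = 0.69·2 + 0.87·1.917 = 3.0478.

€3.05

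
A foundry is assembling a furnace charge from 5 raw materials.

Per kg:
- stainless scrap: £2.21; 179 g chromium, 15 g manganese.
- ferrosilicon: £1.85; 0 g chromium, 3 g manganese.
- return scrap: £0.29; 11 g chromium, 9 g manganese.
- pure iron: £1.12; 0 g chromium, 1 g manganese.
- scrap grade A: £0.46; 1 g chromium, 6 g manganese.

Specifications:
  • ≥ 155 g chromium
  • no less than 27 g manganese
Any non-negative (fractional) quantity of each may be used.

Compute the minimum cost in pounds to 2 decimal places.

Let x1 = kg of stainless scrap, x2 = kg of ferrosilicon, x3 = kg of return scrap, x4 = kg of pure iron, x5 = kg of scrap grade A.
Minimise 2.21x1 + 1.85x2 + 0.29x3 + 1.12x4 + 0.46x5 with:
  179x1 + 11x3 + 1x5 ≥ 155   (chromium)
  15x1 + 3x2 + 9x3 + 1x4 + 6x5 ≥ 27   (manganese)
  x1, x2, x3, x4, x5 ≥ 0.
The cheapest feasible vertex uses only stainless scrap, return scrap; ferrosilicon, pure iron, scrap grade A are not used. There the chromium and manganese constraints are tight.
Solving gives x1 = 0.7593, x3 = 1.734.
Hence cost = 2.21·0.7593 + 0.29·1.734 = £2.1809.

£2.18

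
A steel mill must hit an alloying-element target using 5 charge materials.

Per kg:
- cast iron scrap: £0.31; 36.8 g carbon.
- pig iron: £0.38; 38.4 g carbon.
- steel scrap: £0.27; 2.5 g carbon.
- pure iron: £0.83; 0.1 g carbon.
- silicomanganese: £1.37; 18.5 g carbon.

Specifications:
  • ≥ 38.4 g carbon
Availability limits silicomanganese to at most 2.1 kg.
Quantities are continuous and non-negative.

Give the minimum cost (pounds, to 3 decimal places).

Let x1 = kg of cast iron scrap, x2 = kg of pig iron, x3 = kg of steel scrap, x4 = kg of pure iron, x5 = kg of silicomanganese.
min 0.31x1 + 0.38x2 + 0.27x3 + 0.83x4 + 1.37x5 s.t.:
  36.8x1 + 38.4x2 + 2.5x3 + 0.1x4 + 18.5x5 ≥ 38.4   (carbon)
  x5 ≤ 2.1
  x1, x2, x3, x4, x5 ≥ 0.
The minimum-cost mix takes nothing from pig iron, steel scrap, pure iron, silicomanganese — only cast iron scrap. Binding constraint: carbon.
That vertex is x1 = 1.043.
Objective = 0.31·1.043 = 0.32333.

£0.323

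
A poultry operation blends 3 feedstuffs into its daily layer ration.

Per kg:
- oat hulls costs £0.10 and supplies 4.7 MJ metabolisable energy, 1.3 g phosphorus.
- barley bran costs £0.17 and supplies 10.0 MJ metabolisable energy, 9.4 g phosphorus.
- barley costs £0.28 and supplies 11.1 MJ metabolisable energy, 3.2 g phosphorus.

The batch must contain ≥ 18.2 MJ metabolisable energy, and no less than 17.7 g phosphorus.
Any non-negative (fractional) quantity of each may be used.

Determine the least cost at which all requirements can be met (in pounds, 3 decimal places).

£0.320

Treat it as an LP. Let x1 = kg of oat hulls, x2 = kg of barley bran, x3 = kg of barley.
Minimise 0.1x1 + 0.17x2 + 0.28x3 subject to:
  4.7x1 + 10x2 + 11.1x3 ≥ 18.2   (metabolisable energy)
  1.3x1 + 9.4x2 + 3.2x3 ≥ 17.7   (phosphorus)
  x1, x2, x3 ≥ 0.
The minimum-cost mix takes nothing from oat hulls, barley — only barley bran. Binding constraint: phosphorus.
Solving gives x2 = 1.883.
Objective = 0.17·1.883 = 0.32011.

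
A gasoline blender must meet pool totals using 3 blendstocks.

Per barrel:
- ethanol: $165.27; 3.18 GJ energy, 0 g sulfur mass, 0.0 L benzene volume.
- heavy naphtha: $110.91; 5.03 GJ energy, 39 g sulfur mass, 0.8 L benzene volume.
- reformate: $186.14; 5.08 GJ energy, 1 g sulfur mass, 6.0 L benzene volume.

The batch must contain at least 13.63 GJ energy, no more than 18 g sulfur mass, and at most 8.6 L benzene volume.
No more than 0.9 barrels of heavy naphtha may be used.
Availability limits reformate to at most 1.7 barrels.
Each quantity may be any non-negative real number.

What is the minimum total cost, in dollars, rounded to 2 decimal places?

$537.02

Let x1 = barrels of ethanol, x2 = barrels of heavy naphtha, x3 = barrels of reformate.
Minimise 165.27x1 + 110.91x2 + 186.14x3 with:
  3.18x1 + 5.03x2 + 5.08x3 ≥ 13.63   (energy)
  39x2 + 1x3 ≤ 18   (sulfur mass)
  0.8x2 + 6x3 ≤ 8.6   (benzene volume)
  x2 ≤ 0.9
  x3 ≤ 1.7
  x1, x2, x3 ≥ 0.
All 3 inputs are positive at the optimum. There the energy, sulfur mass, benzene volume constraints are tight.
So ethanol = 1.413 barrels, heavy naphtha = 0.42624 barrels, reformate = 1.3765 barrels.
Hence cost = 165.27·1.413 + 110.91·0.42624 + 186.14·1.3765 = $537.0225.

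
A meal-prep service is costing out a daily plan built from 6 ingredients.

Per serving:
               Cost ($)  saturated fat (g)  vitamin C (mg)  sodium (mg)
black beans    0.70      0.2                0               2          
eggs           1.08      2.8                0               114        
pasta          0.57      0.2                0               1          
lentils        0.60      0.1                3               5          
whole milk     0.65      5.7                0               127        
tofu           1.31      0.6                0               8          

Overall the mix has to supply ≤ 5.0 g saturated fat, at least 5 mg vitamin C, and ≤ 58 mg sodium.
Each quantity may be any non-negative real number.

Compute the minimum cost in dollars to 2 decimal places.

Let x1 = servings of black beans, x2 = servings of eggs, x3 = servings of pasta, x4 = servings of lentils, x5 = servings of whole milk, x6 = servings of tofu.
Minimize 0.7x1 + 1.08x2 + 0.57x3 + 0.6x4 + 0.65x5 + 1.31x6 subject to:
  0.2x1 + 2.8x2 + 0.2x3 + 0.1x4 + 5.7x5 + 0.6x6 ≤ 5   (saturated fat)
  3x4 ≥ 5   (vitamin C)
  2x1 + 114x2 + 1x3 + 5x4 + 127x5 + 8x6 ≤ 58   (sodium)
  x1, x2, x3, x4, x5, x6 ≥ 0.
The cheapest feasible vertex uses only lentils; black beans, eggs, pasta, whole milk, tofu are not used. There the vitamin C constraint is tight.
That vertex is x4 = 1.667.
Hence cost = 0.6·1.667 = $1.0002.

$1.00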